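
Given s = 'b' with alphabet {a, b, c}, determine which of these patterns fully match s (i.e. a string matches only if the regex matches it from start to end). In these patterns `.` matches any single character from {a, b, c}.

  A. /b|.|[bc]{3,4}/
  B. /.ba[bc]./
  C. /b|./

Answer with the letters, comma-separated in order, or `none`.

A, C

A → match
B → no match
C → match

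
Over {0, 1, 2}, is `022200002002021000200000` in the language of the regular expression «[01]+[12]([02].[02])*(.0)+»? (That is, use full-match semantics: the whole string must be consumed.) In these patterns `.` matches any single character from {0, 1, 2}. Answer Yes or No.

Yes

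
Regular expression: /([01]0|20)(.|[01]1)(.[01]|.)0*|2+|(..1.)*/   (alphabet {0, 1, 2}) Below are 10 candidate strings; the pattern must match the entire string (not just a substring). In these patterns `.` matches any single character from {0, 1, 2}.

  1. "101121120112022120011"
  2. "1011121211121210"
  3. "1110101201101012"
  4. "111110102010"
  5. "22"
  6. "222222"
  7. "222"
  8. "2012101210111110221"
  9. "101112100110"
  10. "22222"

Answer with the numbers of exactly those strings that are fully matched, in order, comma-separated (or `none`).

2, 3, 4, 5, 6, 7, 9, 10

1 → no match
2 → match
3 → match
4 → match
5 → match
6 → match
7 → match
8 → no match
9 → match
10 → match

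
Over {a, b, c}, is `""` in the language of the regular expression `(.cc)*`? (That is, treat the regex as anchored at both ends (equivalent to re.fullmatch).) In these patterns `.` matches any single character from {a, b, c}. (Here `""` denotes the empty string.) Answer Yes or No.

Yes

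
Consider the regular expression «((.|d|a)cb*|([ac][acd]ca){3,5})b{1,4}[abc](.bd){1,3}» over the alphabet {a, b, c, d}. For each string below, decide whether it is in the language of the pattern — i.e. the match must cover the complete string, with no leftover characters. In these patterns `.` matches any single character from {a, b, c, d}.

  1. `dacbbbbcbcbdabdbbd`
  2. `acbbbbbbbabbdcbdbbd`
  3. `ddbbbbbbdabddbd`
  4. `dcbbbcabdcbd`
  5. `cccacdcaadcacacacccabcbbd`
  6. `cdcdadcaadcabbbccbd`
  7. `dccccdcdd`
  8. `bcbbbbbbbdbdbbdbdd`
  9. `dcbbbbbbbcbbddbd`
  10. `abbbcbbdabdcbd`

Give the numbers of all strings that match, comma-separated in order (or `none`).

2, 4, 5, 9

1 → no match
2 → match
3 → no match
4. `dcbbbcabdcbd` → match
5 → match
6 → no match
7. `dccccdcdd` → no match — must end with `bd`
8 → no match — must end with `bd`
9 → match
10 → no match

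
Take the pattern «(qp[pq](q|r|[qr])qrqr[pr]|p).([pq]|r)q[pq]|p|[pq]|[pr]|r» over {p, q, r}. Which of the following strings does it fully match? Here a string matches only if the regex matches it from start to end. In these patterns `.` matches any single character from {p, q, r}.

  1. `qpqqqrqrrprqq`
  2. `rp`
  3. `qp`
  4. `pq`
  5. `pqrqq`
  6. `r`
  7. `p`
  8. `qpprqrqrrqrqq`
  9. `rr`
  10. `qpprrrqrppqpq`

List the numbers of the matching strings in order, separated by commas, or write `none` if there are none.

1 → match
2. `rp` → no match
3. `qp` → no match
4. `pq` → no match
5. `pqrqq` → match
6. `r` → match
7. `p` → match
8 → match
9. `rr` → no match
10 → no match

1, 5, 6, 7, 8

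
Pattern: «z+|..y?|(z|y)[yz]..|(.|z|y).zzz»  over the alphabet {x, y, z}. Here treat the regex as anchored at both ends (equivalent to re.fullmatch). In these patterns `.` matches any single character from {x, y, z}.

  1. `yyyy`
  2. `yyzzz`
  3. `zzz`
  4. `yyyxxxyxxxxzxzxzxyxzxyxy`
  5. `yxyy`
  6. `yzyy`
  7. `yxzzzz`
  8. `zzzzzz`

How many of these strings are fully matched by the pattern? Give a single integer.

5

1. `yyyy` → match
2. `yyzzz` → match
3. `zzz` → match
4 → no match
5. `yxyy` → no match
6. `yzyy` → match
7. `yxzzzz` → no match
8. `zzzzzz` → match
Total matched: 5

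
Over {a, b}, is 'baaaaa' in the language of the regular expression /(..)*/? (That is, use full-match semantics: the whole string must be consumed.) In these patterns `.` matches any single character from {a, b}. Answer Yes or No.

Yes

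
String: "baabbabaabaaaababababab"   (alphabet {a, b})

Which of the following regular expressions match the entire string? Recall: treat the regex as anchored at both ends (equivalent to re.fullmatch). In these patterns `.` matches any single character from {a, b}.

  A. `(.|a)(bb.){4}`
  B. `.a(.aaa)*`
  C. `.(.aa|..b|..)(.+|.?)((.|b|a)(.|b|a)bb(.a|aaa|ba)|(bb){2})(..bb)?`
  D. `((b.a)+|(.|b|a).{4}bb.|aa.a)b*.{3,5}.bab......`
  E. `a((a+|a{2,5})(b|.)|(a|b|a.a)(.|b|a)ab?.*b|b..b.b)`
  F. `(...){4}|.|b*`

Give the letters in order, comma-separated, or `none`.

D

A → no match
B → no match
C → no match
D → match
E → no match — must start with "a"
F → no match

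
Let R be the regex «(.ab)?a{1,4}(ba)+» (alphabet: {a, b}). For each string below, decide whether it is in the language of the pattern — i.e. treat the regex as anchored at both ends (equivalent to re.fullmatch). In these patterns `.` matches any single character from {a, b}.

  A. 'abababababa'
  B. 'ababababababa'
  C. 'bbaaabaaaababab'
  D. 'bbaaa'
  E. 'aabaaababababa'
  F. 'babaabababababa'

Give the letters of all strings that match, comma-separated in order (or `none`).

A → match
B → match
C → no match — must end with 'ba'
D → no match — must end with 'ba'
E → match
F → match

A, B, E, F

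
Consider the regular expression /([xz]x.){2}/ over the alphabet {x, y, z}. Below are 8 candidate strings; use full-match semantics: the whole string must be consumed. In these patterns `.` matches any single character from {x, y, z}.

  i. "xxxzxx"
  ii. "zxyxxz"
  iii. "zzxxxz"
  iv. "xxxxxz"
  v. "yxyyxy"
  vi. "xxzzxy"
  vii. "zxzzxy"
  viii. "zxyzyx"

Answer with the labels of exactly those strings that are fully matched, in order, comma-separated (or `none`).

i → match
ii → match
iii → no match
iv → match
v → no match
vi → match
vii → match
viii → no match

i, ii, iv, vi, vii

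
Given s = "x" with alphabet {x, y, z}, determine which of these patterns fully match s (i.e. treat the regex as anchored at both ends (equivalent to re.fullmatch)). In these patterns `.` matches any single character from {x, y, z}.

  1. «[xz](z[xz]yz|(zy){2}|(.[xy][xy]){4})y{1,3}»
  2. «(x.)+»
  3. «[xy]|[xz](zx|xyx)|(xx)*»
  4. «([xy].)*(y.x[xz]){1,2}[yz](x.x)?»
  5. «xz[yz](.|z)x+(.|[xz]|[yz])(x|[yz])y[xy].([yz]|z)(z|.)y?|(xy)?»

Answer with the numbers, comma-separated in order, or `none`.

3

1 → no match — must end with "y"
2 → no match
3 → match
4 → no match
5 → no match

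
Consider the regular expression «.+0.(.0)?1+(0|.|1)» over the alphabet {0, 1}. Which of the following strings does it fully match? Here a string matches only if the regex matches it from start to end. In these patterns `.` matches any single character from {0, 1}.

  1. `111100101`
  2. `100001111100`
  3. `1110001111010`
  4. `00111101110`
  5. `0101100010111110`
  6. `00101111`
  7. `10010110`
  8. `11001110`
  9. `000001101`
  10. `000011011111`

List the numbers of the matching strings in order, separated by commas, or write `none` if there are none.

4, 5, 6, 7, 8, 10

1. `111100101` → no match
2. `100001111100` → no match
3 → no match
4. `00111101110` → match
5 → match
6. `00101111` → match
7. `10010110` → match
8. `11001110` → match
9. `000001101` → no match
10. `000011011111` → match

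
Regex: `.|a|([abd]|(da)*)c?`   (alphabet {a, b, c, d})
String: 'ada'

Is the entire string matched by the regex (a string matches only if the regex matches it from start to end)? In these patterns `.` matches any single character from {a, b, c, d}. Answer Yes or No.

No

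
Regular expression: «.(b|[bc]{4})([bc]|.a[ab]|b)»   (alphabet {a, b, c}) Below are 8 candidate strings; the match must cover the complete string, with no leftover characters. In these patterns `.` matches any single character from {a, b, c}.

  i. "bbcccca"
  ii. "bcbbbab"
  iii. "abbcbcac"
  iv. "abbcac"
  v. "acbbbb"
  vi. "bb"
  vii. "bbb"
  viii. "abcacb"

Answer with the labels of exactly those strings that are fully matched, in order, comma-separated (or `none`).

v, vii

i → no match
ii → no match
iii → no match
iv → no match
v → match
vi → no match
vii → match
viii → no match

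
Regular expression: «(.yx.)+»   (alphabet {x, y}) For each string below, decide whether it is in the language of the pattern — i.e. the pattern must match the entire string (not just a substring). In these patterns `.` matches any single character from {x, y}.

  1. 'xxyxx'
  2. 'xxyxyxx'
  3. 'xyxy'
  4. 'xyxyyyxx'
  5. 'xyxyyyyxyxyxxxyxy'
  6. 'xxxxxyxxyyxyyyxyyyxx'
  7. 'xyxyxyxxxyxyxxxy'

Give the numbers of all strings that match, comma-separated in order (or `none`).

1 → no match
2 → no match
3 → match
4 → match
5 → no match
6 → no match
7 → no match

3, 4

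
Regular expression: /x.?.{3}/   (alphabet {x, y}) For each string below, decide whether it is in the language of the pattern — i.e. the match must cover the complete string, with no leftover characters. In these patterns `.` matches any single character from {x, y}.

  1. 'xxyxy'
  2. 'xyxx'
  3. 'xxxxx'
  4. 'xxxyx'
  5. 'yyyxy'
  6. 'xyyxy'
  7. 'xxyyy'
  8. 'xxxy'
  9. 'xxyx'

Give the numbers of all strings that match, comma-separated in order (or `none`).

1. 'xxyxy' → match
2. 'xyxx' → match
3. 'xxxxx' → match
4. 'xxxyx' → match
5. 'yyyxy' → no match — must start with 'x'
6. 'xyyxy' → match
7. 'xxyyy' → match
8. 'xxxy' → match
9. 'xxyx' → match

1, 2, 3, 4, 6, 7, 8, 9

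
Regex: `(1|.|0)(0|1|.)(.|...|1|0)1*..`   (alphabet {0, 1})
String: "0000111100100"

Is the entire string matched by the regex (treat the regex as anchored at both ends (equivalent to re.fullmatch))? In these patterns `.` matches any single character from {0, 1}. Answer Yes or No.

No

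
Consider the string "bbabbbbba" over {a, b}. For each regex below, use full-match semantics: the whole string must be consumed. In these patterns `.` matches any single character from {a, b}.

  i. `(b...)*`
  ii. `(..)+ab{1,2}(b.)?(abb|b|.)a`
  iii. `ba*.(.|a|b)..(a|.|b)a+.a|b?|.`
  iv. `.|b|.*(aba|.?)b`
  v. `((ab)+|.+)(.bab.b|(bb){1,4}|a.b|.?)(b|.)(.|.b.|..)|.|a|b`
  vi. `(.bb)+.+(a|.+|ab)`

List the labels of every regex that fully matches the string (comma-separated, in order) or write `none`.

i → no match
ii → match
iii → no match
iv → no match
v → match
vi → no match

ii, v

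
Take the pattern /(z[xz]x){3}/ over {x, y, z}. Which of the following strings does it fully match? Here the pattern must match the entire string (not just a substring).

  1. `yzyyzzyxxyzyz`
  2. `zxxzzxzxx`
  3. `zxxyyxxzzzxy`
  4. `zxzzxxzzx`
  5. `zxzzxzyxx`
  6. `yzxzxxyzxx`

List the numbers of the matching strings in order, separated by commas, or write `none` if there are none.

1 → no match — must start with `z`
2. `zxxzzxzxx` → match
3. `zxxyyxxzzzxy` → no match — must end with `x`
4. `zxzzxxzzx` → no match
5. `zxzzxzyxx` → no match
6. `yzxzxxyzxx` → no match — must start with `z`

2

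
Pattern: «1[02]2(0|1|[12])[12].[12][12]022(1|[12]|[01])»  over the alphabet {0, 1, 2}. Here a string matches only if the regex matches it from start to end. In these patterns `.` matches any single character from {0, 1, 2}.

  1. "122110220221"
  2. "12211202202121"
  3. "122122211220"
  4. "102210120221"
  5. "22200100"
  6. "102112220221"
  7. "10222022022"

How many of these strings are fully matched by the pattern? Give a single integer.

3

1 → match
2 → no match
3 → no match
4 → match
5 → no match — must start with "1"
6 → match
7 → no match
Total matched: 3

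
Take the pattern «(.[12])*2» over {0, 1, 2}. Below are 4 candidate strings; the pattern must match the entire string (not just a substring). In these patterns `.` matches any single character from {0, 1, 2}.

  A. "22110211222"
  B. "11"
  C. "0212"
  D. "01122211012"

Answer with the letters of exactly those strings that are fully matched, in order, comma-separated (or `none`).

A → match
B → no match — must end with "2"
C → no match
D → match

A, D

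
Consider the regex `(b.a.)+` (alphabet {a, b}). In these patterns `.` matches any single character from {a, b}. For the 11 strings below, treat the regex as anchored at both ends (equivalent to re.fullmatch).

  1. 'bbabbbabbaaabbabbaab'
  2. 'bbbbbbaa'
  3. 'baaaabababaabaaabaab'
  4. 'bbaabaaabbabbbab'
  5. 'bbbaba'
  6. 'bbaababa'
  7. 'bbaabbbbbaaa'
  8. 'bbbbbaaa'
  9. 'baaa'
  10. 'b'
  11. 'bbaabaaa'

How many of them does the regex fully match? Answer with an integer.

1 → match
2. 'bbbbbbaa' → no match
3 → no match
4 → match
5. 'bbbaba' → no match
6. 'bbaababa' → no match
7. 'bbaabbbbbaaa' → no match
8. 'bbbbbaaa' → no match
9. 'baaa' → match
10. 'b' → no match
11. 'bbaabaaa' → match
Total matched: 4

4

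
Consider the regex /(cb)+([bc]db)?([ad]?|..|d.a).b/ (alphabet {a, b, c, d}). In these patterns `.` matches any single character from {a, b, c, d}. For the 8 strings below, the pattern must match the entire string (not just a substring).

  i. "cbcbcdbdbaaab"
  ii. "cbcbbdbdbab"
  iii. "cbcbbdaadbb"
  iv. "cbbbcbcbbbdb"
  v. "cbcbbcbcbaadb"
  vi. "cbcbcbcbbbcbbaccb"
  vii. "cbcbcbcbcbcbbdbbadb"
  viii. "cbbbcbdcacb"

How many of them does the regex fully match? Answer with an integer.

2

i → no match
ii. "cbcbbdbdbab" → match
iii. "cbcbbdaadbb" → no match
iv. "cbbbcbcbbbdb" → no match
v → no match
vi → no match
vii → match
viii. "cbbbcbdcacb" → no match
Total matched: 2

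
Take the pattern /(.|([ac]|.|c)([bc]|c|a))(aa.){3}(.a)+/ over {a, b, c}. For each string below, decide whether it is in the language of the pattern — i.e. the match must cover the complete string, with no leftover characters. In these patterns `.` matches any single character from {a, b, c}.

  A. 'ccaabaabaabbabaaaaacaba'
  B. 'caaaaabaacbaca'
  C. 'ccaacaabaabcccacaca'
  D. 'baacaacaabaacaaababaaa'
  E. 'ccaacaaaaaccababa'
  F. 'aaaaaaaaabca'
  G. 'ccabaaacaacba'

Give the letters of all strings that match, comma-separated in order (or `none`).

A, B, D, E, F

A → match
B → match
C → no match
D → match
E → match
F → match
G → no match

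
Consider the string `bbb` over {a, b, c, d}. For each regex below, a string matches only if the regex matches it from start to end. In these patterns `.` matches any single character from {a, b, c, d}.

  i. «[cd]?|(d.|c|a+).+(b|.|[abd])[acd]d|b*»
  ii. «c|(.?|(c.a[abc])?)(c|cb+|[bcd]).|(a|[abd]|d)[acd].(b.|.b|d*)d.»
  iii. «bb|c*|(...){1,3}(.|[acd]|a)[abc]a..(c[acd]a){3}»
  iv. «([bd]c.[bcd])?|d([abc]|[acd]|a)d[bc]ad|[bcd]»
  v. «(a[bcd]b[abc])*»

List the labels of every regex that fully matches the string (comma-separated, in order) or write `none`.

i, ii

i → match
ii → match
iii → no match
iv → no match
v → no match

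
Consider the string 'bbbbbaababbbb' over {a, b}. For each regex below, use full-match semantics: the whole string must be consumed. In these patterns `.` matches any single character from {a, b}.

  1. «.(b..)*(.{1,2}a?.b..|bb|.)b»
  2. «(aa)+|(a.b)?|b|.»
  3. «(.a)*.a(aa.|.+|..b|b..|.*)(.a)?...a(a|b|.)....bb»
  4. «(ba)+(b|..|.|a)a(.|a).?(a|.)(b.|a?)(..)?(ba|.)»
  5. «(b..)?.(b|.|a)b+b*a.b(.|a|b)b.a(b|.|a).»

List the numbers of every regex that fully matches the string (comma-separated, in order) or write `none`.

1 → match
2 → no match
3 → no match
4 → no match — must start with 'ba'
5 → no match

1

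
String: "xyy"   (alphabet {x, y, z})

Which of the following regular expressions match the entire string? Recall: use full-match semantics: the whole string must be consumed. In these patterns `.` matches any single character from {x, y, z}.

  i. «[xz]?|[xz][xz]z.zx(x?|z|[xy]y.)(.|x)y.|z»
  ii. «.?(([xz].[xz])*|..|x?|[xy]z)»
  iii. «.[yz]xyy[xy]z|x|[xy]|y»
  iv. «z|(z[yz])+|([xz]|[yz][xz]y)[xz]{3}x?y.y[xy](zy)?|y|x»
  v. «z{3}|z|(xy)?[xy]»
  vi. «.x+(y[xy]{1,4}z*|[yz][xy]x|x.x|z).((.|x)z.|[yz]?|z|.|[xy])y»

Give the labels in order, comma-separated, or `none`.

i → no match
ii → match
iii → no match
iv → no match
v → match
vi → no match

ii, v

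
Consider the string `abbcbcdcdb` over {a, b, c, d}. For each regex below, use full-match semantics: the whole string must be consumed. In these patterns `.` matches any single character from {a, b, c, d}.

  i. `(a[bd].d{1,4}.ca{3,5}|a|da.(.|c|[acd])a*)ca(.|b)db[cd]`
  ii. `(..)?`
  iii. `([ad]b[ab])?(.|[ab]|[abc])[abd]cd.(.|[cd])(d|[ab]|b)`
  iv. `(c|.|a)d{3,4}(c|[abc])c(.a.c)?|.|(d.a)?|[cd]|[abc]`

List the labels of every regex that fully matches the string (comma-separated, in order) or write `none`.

iii

i → no match
ii → no match
iii → match
iv → no match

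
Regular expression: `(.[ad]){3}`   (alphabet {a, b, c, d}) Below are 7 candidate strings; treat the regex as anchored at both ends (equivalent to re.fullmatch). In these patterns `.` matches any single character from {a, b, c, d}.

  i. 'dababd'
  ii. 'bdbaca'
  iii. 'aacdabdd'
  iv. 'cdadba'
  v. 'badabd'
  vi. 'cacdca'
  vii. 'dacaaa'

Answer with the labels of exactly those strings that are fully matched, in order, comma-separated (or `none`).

i, ii, iv, v, vi, vii

i → match
ii → match
iii → no match
iv → match
v → match
vi → match
vii → match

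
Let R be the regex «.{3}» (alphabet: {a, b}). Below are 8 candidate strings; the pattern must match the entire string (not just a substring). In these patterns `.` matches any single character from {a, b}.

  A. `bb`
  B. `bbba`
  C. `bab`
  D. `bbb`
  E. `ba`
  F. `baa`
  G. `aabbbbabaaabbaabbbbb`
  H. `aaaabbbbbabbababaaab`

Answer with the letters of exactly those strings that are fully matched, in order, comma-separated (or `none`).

C, D, F

A → no match
B → no match
C → match
D → match
E → no match
F → match
G → no match
H → no match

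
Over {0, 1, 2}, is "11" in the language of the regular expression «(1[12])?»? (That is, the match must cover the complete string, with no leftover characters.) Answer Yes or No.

Yes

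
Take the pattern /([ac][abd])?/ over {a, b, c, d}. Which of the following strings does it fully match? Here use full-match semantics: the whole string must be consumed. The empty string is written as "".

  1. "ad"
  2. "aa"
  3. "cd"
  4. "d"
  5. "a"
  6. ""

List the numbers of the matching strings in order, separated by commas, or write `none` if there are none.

1 → match
2 → match
3 → match
4 → no match
5 → no match
6 → match

1, 2, 3, 6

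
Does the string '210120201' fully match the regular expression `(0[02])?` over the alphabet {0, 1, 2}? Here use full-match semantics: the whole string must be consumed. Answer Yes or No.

No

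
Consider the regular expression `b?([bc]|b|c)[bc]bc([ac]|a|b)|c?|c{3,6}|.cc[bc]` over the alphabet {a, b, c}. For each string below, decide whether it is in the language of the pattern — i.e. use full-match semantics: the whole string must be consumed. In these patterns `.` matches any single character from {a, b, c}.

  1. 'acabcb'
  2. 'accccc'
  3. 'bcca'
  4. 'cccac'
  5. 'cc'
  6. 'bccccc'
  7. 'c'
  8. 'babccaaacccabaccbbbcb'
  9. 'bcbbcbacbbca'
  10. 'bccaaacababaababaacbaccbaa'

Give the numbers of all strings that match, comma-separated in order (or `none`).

1 → no match
2 → no match
3 → no match
4 → no match
5 → no match
6 → no match
7 → match
8 → no match
9 → no match
10 → no match

7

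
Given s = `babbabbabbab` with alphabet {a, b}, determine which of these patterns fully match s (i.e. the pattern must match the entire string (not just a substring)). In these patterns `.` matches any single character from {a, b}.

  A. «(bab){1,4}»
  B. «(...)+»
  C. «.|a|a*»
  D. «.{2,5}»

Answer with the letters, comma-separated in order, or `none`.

A, B

A → match
B → match
C → no match
D → no match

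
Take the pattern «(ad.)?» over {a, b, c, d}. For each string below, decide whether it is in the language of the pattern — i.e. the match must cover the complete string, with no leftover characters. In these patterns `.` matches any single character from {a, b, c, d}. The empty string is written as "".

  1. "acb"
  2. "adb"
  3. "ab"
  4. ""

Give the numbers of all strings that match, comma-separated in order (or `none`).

2, 4

1 → no match
2 → match
3 → no match
4 → match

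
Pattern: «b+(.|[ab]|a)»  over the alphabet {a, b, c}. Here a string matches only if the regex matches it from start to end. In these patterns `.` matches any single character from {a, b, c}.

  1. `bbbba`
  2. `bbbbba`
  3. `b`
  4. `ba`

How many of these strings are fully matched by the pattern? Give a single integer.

3

1 → match
2 → match
3 → no match
4 → match
Total matched: 3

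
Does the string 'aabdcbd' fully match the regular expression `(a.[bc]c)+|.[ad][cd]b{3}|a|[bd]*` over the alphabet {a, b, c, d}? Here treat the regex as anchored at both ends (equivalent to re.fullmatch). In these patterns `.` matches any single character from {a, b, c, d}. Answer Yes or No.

No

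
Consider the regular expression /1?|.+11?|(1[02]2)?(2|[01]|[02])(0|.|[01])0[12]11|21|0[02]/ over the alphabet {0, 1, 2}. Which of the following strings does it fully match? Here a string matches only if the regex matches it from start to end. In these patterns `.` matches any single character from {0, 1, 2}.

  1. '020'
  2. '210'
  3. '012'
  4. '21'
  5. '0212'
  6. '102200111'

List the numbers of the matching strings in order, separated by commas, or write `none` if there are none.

4, 6

1 → no match
2 → no match
3 → no match
4 → match
5 → no match
6 → match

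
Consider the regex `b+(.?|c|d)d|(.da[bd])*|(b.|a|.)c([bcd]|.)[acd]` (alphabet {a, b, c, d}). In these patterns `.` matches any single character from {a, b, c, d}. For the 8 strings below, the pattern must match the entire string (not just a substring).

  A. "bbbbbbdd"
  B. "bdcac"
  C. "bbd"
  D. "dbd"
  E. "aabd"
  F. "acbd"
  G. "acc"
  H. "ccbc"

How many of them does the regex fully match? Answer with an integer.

A → match
B → match
C → match
D → no match
E → no match
F → match
G → no match
H → match
Total matched: 5

5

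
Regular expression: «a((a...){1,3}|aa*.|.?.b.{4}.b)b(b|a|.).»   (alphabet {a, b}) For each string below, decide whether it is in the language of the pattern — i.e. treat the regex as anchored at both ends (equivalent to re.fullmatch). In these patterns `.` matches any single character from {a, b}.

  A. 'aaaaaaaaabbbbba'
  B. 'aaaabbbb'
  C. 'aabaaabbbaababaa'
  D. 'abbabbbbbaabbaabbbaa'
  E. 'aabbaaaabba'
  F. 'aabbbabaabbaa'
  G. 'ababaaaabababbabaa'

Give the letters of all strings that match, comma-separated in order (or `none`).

A → no match
B → match
C → match
D → no match
E → no match
F → match
G → no match

B, C, F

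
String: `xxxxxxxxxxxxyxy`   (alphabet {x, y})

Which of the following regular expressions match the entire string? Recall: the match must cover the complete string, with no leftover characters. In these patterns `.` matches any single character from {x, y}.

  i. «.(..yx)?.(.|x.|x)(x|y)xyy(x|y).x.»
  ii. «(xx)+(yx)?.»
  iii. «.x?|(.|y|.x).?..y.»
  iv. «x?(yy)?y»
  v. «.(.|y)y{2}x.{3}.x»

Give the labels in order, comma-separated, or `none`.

i → no match
ii → match
iii → no match
iv → no match
v → no match — must end with `x`

ii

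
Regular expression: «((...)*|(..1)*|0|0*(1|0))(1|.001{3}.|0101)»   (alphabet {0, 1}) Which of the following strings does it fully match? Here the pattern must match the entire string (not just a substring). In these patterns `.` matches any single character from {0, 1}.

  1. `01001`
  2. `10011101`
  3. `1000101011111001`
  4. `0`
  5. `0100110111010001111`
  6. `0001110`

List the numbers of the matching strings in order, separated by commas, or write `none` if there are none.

1. `01001` → no match
2. `10011101` → no match
3 → match
4. `0` → no match
5 → match
6. `0001110` → match

3, 5, 6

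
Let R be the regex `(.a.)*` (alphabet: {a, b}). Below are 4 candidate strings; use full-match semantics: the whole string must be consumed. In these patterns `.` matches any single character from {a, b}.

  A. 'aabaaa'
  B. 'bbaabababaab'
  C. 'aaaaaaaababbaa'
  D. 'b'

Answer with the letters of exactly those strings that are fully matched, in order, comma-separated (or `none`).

A

A → match
B → no match
C → no match
D → no match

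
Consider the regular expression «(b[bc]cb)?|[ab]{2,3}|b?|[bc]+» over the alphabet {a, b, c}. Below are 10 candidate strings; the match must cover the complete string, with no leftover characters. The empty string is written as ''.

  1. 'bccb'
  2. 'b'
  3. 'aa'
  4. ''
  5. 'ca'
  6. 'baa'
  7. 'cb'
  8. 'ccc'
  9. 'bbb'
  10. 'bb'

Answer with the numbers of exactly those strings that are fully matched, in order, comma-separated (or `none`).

1, 2, 3, 4, 6, 7, 8, 9, 10

1 → match
2 → match
3 → match
4 → match
5 → no match
6 → match
7 → match
8 → match
9 → match
10 → match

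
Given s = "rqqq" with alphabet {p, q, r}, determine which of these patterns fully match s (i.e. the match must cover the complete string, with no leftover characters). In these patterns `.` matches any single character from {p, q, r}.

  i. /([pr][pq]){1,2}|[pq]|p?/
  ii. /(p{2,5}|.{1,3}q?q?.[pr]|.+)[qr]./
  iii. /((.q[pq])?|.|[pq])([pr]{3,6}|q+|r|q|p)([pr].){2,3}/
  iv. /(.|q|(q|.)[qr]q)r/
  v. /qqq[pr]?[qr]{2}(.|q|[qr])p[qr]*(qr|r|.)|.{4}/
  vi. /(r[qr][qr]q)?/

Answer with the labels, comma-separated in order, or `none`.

i → no match
ii → match
iii → no match
iv → no match — must end with "r"
v → match
vi → match

ii, v, vi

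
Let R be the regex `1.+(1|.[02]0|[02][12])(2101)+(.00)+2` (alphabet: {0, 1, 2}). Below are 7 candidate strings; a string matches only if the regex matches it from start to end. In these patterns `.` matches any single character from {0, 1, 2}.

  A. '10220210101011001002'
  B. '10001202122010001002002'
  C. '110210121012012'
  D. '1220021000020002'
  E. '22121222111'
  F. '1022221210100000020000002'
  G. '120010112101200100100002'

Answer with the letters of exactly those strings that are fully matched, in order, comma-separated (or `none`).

A → no match
B → no match
C → no match — must end with '002'
D → no match
E → no match — must start with '1'
F → no match
G → no match

none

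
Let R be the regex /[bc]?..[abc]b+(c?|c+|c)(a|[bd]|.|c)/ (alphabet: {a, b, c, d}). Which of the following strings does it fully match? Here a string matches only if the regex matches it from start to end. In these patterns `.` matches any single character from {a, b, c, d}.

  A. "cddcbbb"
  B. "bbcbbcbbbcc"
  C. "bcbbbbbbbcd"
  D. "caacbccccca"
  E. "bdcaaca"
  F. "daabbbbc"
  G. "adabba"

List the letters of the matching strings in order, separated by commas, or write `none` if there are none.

A → match
B → no match
C → match
D → match
E → no match
F → match
G → match

A, C, D, F, G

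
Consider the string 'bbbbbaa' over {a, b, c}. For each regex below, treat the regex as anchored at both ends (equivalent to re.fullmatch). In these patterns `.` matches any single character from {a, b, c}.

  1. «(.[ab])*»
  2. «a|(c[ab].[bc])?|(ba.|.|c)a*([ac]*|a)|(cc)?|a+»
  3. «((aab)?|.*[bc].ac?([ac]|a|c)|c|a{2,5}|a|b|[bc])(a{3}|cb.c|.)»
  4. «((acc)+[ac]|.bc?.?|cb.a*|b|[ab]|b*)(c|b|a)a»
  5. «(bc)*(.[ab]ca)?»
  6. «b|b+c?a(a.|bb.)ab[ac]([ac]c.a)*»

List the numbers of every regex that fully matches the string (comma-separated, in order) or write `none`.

4

1 → no match
2 → no match
3 → no match
4 → match
5 → no match
6 → no match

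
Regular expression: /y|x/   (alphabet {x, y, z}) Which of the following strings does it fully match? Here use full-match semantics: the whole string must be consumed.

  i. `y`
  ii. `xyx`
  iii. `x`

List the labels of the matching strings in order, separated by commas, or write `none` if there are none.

i. `y` → match
ii. `xyx` → no match
iii. `x` → match

i, iii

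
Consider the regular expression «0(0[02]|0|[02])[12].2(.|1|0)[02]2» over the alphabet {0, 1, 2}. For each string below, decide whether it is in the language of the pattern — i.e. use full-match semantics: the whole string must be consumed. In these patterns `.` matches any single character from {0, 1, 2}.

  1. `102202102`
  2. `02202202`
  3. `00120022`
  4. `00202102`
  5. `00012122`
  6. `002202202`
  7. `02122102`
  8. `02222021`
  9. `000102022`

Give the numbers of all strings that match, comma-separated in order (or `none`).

1 → no match — must start with `0`
2 → match
3 → no match
4 → match
5 → no match
6 → match
7 → match
8 → no match — must end with `2`
9 → match

2, 4, 6, 7, 9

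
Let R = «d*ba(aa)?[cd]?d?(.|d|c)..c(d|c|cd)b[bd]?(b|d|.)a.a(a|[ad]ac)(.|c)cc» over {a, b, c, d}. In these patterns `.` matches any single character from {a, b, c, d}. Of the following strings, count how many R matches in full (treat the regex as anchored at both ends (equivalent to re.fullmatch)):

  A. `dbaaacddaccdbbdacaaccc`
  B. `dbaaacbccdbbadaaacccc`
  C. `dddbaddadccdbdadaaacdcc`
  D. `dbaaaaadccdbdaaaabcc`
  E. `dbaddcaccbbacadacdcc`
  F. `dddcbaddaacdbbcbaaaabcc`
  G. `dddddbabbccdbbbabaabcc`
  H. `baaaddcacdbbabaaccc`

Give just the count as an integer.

A → match
B → match
C → match
D → match
E → match
F → no match
G → match
H → match
Total matched: 7

7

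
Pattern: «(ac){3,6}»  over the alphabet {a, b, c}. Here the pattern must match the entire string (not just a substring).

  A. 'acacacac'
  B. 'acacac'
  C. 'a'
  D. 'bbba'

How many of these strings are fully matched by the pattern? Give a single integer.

2

A → match
B → match
C → no match — must start with 'ac'
D → no match — must start with 'ac'
Total matched: 2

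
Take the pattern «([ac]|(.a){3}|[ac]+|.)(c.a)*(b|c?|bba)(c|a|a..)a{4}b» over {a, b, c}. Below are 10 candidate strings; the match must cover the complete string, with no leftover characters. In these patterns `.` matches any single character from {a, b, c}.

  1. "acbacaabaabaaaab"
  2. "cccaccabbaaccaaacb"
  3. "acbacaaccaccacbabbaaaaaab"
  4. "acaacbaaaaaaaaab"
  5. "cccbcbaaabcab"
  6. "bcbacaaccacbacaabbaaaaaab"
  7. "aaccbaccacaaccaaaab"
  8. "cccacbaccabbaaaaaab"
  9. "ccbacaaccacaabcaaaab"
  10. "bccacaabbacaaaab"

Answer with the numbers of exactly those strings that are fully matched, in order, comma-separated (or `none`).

1 → match
2 → no match — must end with "ab"
3 → match
4 → no match
5 → no match
6 → match
7 → match
8 → match
9 → match
10 → match

1, 3, 6, 7, 8, 9, 10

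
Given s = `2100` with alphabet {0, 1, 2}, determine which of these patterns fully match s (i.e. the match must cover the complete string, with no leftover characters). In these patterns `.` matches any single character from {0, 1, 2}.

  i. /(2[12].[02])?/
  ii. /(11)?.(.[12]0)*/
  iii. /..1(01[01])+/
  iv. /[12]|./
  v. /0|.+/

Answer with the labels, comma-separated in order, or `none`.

i, v

i → match
ii → no match
iii → no match
iv → no match
v → match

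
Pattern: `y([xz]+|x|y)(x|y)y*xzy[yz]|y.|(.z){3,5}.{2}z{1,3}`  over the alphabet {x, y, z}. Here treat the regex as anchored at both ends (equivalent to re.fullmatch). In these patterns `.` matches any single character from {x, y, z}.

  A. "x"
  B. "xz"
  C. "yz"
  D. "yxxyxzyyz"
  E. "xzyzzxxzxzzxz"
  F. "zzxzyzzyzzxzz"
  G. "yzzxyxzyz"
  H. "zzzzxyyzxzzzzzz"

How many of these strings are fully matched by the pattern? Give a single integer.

2

A → no match
B → no match
C → match
D → no match
E → no match
F → no match
G → match
H → no match
Total matched: 2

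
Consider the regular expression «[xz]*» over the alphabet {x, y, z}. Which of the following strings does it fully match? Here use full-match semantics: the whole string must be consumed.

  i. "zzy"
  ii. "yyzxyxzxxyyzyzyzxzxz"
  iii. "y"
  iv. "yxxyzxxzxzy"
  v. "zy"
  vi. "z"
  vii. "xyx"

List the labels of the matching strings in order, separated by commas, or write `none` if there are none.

i → no match
ii → no match
iii → no match
iv → no match
v → no match
vi → match
vii → no match

vi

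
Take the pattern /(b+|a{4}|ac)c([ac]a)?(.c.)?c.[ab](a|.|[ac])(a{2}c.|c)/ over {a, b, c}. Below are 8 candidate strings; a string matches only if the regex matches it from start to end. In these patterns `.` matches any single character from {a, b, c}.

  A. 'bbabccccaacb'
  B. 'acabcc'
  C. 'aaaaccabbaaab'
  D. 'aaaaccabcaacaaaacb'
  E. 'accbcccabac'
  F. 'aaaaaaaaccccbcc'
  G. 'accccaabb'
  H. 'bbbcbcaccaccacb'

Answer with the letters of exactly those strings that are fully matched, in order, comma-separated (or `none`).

E

A → no match
B → no match
C → no match
D → no match
E → match
F → no match
G → no match
H → no match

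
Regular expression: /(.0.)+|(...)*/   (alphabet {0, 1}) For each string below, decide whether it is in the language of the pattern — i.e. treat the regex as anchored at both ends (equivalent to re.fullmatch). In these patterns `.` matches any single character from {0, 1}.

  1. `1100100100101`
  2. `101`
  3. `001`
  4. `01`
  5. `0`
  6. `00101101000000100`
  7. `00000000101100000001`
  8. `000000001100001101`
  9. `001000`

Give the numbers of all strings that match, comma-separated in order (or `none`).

2, 3, 8, 9

1 → no match
2. `101` → match
3. `001` → match
4. `01` → no match
5. `0` → no match
6 → no match
7 → no match
8 → match
9. `001000` → match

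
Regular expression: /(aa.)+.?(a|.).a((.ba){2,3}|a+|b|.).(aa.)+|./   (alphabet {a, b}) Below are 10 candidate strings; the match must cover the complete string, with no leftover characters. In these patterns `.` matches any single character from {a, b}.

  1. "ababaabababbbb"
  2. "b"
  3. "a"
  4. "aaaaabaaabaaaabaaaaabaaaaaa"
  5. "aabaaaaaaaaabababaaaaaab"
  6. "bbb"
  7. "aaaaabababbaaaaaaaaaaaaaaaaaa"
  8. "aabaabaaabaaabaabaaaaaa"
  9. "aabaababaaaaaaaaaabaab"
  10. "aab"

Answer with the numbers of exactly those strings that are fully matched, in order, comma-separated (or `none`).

2, 3, 4, 5, 7, 8, 9

1 → no match
2. "b" → match
3. "a" → match
4 → match
5 → match
6. "bbb" → no match
7 → match
8 → match
9 → match
10. "aab" → no match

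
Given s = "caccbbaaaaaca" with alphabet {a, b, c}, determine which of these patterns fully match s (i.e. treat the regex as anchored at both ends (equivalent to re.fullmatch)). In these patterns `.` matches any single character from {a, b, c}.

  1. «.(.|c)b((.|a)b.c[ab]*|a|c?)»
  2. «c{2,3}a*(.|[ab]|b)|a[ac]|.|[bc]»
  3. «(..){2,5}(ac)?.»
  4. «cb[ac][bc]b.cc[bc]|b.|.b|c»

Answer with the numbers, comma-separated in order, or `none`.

1 → no match
2 → no match
3 → match
4 → no match

3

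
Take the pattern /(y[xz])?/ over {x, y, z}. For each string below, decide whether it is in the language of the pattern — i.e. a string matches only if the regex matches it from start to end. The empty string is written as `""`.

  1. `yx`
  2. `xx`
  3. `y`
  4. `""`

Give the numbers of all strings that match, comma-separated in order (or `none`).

1 → match
2 → no match
3 → no match
4 → match

1, 4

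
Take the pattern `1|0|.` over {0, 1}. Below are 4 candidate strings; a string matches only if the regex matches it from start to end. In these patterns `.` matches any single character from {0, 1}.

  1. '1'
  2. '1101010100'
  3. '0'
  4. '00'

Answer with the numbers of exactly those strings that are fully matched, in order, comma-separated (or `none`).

1, 3

1 → match
2 → no match
3 → match
4 → no match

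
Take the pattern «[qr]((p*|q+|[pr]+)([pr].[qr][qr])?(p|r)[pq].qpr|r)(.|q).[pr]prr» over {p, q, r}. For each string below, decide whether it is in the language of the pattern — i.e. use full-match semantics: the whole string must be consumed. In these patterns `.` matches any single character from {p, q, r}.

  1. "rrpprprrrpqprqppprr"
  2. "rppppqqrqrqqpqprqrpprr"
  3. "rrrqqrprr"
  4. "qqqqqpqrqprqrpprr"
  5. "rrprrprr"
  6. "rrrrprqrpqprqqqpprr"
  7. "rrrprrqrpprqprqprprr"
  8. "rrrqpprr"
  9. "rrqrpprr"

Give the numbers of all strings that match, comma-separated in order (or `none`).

4, 5, 7, 8, 9

1 → no match
2 → no match
3. "rrrqqrprr" → no match
4 → match
5. "rrprrprr" → match
6 → no match
7 → match
8. "rrrqpprr" → match
9. "rrqrpprr" → match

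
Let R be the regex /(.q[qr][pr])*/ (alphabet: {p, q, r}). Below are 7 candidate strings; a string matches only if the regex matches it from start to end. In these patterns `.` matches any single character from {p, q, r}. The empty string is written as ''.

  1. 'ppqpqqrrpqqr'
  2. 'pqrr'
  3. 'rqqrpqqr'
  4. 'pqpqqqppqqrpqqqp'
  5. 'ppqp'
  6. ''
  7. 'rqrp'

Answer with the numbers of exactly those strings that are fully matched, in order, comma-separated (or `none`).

1. 'ppqpqqrrpqqr' → no match
2. 'pqrr' → match
3. 'rqqrpqqr' → match
4 → no match
5. 'ppqp' → no match
6. '' → match
7. 'rqrp' → match

2, 3, 6, 7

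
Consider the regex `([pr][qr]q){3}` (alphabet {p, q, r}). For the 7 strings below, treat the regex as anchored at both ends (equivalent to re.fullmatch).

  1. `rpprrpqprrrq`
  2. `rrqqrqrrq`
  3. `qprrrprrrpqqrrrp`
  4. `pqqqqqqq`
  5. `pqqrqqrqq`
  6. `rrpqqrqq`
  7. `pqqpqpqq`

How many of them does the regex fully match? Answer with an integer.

1 → no match
2 → no match
3 → no match — must end with `q`
4 → no match
5 → match
6 → no match
7 → no match
Total matched: 1

1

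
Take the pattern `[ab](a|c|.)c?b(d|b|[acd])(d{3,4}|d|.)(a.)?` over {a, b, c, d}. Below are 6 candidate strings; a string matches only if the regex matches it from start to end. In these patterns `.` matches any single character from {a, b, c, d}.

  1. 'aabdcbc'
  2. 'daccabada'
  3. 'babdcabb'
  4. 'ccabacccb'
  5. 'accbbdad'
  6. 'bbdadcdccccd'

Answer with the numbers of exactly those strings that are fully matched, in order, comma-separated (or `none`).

5

1 → no match
2 → no match
3 → no match
4 → no match
5 → match
6 → no match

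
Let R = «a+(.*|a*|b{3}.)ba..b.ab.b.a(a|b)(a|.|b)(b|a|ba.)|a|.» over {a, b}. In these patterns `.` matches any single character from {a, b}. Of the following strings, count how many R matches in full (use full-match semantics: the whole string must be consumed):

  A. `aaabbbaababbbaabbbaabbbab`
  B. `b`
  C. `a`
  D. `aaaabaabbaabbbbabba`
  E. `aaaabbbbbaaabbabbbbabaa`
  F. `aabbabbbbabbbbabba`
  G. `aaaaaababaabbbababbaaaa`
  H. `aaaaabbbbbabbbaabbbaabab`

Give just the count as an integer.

A → match
B → match
C → match
D → match
E → match
F → match
G → match
H → match
Total matched: 8

8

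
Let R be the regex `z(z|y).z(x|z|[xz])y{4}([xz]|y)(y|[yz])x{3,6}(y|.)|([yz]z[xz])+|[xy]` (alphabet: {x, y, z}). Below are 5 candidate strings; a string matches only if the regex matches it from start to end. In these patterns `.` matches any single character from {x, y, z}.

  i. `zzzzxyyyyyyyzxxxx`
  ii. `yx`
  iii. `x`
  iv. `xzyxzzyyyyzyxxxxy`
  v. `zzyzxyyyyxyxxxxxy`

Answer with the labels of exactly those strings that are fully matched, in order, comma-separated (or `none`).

iii, v

i → no match
ii → no match
iii → match
iv → no match
v → match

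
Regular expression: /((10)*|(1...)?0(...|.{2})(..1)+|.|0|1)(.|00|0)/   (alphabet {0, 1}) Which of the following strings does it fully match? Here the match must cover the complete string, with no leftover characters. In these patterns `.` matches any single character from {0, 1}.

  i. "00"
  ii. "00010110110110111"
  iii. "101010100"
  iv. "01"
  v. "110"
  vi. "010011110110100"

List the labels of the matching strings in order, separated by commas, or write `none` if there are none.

i, ii, iii, iv, vi

i → match
ii → match
iii → match
iv → match
v → no match
vi → match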